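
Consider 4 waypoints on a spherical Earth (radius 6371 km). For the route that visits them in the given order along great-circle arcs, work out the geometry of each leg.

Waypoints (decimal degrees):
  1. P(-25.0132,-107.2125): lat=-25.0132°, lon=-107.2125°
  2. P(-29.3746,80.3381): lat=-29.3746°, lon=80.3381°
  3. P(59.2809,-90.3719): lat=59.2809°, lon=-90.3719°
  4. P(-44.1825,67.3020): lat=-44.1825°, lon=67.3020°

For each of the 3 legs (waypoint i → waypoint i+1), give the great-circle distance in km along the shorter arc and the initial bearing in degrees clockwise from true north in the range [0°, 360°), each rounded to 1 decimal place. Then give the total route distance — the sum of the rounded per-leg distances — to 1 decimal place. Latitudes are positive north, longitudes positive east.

Leg 1: φ1=-0.4365627, φ2=-0.5126835, Δφ=-0.0761208, Δλ=3.2733755 rad; a=sin²(Δφ/2)+cosφ1·cosφ2·sin²(Δλ/2)=0.7877243802; c=2·atan2(√a, √(1-a))=2.183949085; dist=6371·c=13913.940 ≈ 13913.9 km; running total=13913.9 km
Leg 1 bearing: y=sinΔλ·cosφ2=-0.11450758, x=cosφ1·sinφ2-sinφ1·cosφ2·cosΔλ=-0.80978191; θ=atan2(y, x)=-171.9514° <0 so +360° → 188.0486° ≈ 188.0°
Leg 2: φ1=-0.5126835, φ2=1.0346469, Δφ=1.5473304, Δλ=-2.9794516 rad; a=sin²(Δφ/2)+cosφ1·cosφ2·sin²(Δλ/2)=0.9305016328; c=2·atan2(√a, √(1-a))=2.608035322; dist=6371·c=16615.793 ≈ 16615.8 km; running total=30529.7 km
Leg 2 bearing: y=sinΔλ·cosφ2=-0.08246402, x=cosφ1·sinφ2-sinφ1·cosφ2·cosΔλ=0.50186957; θ=atan2(y, x)=-9.3311° <0 so +360° → 350.6689° ≈ 350.7°
Leg 3: φ1=1.0346469, φ2=-0.7711301, Δφ=-1.8057770, Δλ=2.7519287 rad; a=sin²(Δφ/2)+cosφ1·cosφ2·sin²(Δλ/2)=0.9690093923; c=2·atan2(√a, √(1-a))=2.787665282; dist=6371·c=17760.216 ≈ 17760.2 km; running total=48289.9 km
Leg 3 bearing: y=sinΔλ·cosφ2=0.27241915, x=cosφ1·sinφ2-sinφ1·cosφ2·cosΔλ=0.21426285; θ=atan2(y, x)=51.8143° ≈ 51.8°

Leg 1: dist=13913.9 km, bearing=188.0°
Leg 2: dist=16615.8 km, bearing=350.7°
Leg 3: dist=17760.2 km, bearing=51.8°
Total: 48289.9 km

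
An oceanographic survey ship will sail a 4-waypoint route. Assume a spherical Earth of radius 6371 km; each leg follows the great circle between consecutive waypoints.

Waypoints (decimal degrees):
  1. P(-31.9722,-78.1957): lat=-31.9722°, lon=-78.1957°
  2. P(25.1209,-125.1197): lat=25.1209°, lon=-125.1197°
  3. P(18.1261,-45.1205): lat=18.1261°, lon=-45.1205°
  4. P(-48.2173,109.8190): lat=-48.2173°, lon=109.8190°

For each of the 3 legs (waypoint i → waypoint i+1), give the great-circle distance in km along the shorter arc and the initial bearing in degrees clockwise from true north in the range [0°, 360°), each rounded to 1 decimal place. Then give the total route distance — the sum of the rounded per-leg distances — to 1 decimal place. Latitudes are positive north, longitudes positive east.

Leg 1: φ1=-0.5580202, φ2=0.4384424, Δφ=0.9964626, Δλ=-0.8189783 rad; a=sin²(Δφ/2)+cosφ1·cosφ2·sin²(Δλ/2)=0.3501132330; c=2·atan2(√a, √(1-a))=1.266341065; dist=6371·c=8067.859 ≈ 8067.9 km; running total=8067.9 km
Leg 1 bearing: y=sinΔλ·cosφ2=-0.66135823, x=cosφ1·sinφ2-sinφ1·cosφ2·cosΔλ=0.68756172; θ=atan2(y, x)=-43.8871° <0 so +360° → 316.1129° ≈ 316.1°
Leg 2: φ1=0.4384424, φ2=0.3163601, Δφ=-0.1220823, Δλ=1.3962494 rad; a=sin²(Δφ/2)+cosφ1·cosφ2·sin²(Δλ/2)=0.3592459253; c=2·atan2(√a, √(1-a))=1.285430868; dist=6371·c=8189.480 ≈ 8189.5 km; running total=16257.4 km
Leg 2 bearing: y=sinΔλ·cosφ2=0.93593349, x=cosφ1·sinφ2-sinφ1·cosφ2·cosΔλ=0.21161680; θ=atan2(y, x)=77.2595° ≈ 77.3°
Leg 3: φ1=0.3163601, φ2=-0.8415506, Δφ=-1.1579108, Δλ=2.7042044 rad; a=sin²(Δφ/2)+cosφ1·cosφ2·sin²(Δλ/2)=0.9028078784; c=2·atan2(√a, √(1-a))=2.507510422; dist=6371·c=15975.349 ≈ 15975.3 km; running total=32232.7 km
Leg 3 bearing: y=sinΔλ·cosφ2=0.28223115, x=cosφ1·sinφ2-sinφ1·cosφ2·cosΔλ=-0.52089234; θ=atan2(y, x)=151.5502° ≈ 151.6°

Leg 1: dist=8067.9 km, bearing=316.1°
Leg 2: dist=8189.5 km, bearing=77.3°
Leg 3: dist=15975.3 km, bearing=151.6°
Total: 32232.7 km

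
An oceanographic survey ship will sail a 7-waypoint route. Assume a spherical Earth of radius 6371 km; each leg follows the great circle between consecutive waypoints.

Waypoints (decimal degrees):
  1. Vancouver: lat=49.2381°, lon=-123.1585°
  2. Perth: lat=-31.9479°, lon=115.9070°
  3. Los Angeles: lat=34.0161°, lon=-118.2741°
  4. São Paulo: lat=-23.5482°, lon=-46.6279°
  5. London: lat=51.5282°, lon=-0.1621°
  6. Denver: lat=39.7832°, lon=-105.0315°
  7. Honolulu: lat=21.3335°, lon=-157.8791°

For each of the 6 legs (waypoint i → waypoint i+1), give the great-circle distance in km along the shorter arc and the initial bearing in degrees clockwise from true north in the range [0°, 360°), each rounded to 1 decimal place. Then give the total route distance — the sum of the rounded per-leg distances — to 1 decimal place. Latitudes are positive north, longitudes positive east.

Leg 1: dist=14820.3 km, bearing=268.8°
Leg 2: dist=15016.0 km, bearing=72.0°
Leg 3: dist=9907.1 km, bearing=119.5°
Leg 4: dist=9497.1 km, bearing=26.9°
Leg 5: dist=7535.9 km, bearing=306.6°
Leg 6: dist=5371.9 km, bearing=263.8°
Total: 62148.3 km

Leg 1: φ1=0.8593670, φ2=-0.5575960, Δφ=-1.4169630, Δλ=4.1724801 rad; a=sin²(Δφ/2)+cosφ1·cosφ2·sin²(Δλ/2)=0.8427951124; c=2·atan2(√a, √(1-a))=2.326210478; dist=6371·c=14820.287 ≈ 14820.3 km; running total=14820.3 km
Leg 1 bearing: y=sinΔλ·cosφ2=-0.72783096, x=cosφ1·sinφ2-sinφ1·cosφ2·cosΔλ=-0.01510408; θ=atan2(y, x)=-91.1888° <0 so +360° → 268.8112° ≈ 268.8°
Leg 2: φ1=-0.5575960, φ2=0.5936929, Δφ=1.1512890, Δλ=-4.0872312 rad; a=sin²(Δφ/2)+cosφ1·cosφ2·sin²(Δλ/2)=0.8538125934; c=2·atan2(√a, √(1-a))=2.356927896; dist=6371·c=15015.988 ≈ 15016.0 km; running total=29836.3 km
Leg 2 bearing: y=sinΔλ·cosφ2=0.67211493, x=cosφ1·sinφ2-sinφ1·cosφ2·cosΔλ=0.21800943; θ=atan2(y, x)=72.0288° ≈ 72.0°
Leg 3: φ1=0.5936929, φ2=-0.4109936, Δφ=-1.0046866, Δλ=1.2504621 rad; a=sin²(Δφ/2)+cosφ1·cosφ2·sin²(Δλ/2)=0.4921180269; c=2·atan2(√a, √(1-a))=1.555031728; dist=6371·c=9907.107 ≈ 9907.1 km; running total=39743.4 km
Leg 3 bearing: y=sinΔλ·cosφ2=0.87009074, x=cosφ1·sinφ2-sinφ1·cosφ2·cosΔλ=-0.49263942; θ=atan2(y, x)=119.5182° ≈ 119.5°
Leg 4: φ1=-0.4109936, φ2=0.8993367, Δφ=1.3103304, Δλ=0.8109812 rad; a=sin²(Δφ/2)+cosφ1·cosφ2·sin²(Δλ/2)=0.4599801404; c=2·atan2(√a, √(1-a))=1.490670900; dist=6371·c=9497.064 ≈ 9497.1 km; running total=49240.5 km
Leg 4 bearing: y=sinΔλ·cosφ2=0.45102100, x=cosφ1·sinφ2-sinφ1·cosφ2·cosΔλ=0.88891715; θ=atan2(y, x)=26.9024° ≈ 26.9°
Leg 5: φ1=0.8993367, φ2=0.6943478, Δφ=-0.2049889, Δλ=-1.8303163 rad; a=sin²(Δφ/2)+cosφ1·cosφ2·sin²(Δλ/2)=0.3108553601; c=2·atan2(√a, √(1-a))=1.182848784; dist=6371·c=7535.930 ≈ 7535.9 km; running total=56776.4 km
Leg 5 bearing: y=sinΔλ·cosφ2=-0.74273759, x=cosφ1·sinφ2-sinφ1·cosφ2·cosΔλ=0.55248356; θ=atan2(y, x)=-53.3564° <0 so +360° → 306.6436° ≈ 306.6°
Leg 6: φ1=0.6943478, φ2=0.3723398, Δφ=-0.3220080, Δλ=-0.9223646 rad; a=sin²(Δφ/2)+cosφ1·cosφ2·sin²(Δλ/2)=0.1674528375; c=2·atan2(√a, √(1-a))=0.843176203; dist=6371·c=5371.876 ≈ 5371.9 km; running total=62148.3 km
Leg 6 bearing: y=sinΔλ·cosφ2=-0.74241825, x=cosφ1·sinφ2-sinφ1·cosφ2·cosΔλ=-0.08040323; θ=atan2(y, x)=-96.1810° <0 so +360° → 263.8190° ≈ 263.8°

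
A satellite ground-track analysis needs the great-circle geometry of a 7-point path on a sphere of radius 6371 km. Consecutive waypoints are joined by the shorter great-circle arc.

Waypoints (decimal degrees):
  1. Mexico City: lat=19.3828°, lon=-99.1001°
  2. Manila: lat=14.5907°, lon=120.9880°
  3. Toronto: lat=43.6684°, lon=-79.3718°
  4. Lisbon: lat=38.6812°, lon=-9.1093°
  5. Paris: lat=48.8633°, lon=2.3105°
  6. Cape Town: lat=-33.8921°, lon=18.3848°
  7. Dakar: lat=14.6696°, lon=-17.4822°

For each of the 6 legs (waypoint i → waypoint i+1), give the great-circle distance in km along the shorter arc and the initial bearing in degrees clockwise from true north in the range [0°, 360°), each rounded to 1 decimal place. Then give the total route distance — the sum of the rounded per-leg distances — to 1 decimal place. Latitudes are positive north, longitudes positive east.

Leg 1: φ1=0.3382937, φ2=0.2546558, Δφ=-0.0836379, Δλ=3.8412620 rad; a=sin²(Δφ/2)+cosφ1·cosφ2·sin²(Δλ/2)=0.8074074592; c=2·atan2(√a, √(1-a))=2.232947597; dist=6371·c=14226.109 ≈ 14226.1 km; running total=14226.1 km
Leg 1 bearing: y=sinΔλ·cosφ2=-0.62319693, x=cosφ1·sinφ2-sinφ1·cosφ2·cosΔλ=0.48335101; θ=atan2(y, x)=-52.2029° <0 so +360° → 307.7971° ≈ 307.8°
Leg 2: φ1=0.2546558, φ2=0.7621574, Δφ=0.5075016, Δλ=-3.4969382 rad; a=sin²(Δφ/2)+cosφ1·cosφ2·sin²(Δλ/2)=0.7411730141; c=2·atan2(√a, √(1-a))=2.074127244; dist=6371·c=13214.265 ≈ 13214.3 km; running total=27440.4 km
Leg 2 bearing: y=sinΔλ·cosφ2=0.25166317, x=cosφ1·sinφ2-sinφ1·cosφ2·cosΔλ=0.83905182; θ=atan2(y, x)=16.6960° ≈ 16.7°
Leg 3: φ1=0.7621574, φ2=0.6751143, Δφ=-0.0870431, Δλ=1.2263120 rad; a=sin²(Δφ/2)+cosφ1·cosφ2·sin²(Δλ/2)=0.1888805840; c=2·atan2(√a, √(1-a))=0.899196933; dist=6371·c=5728.784 ≈ 5728.8 km; running total=33169.2 km
Leg 3 bearing: y=sinΔλ·cosφ2=0.73477296, x=cosφ1·sinφ2-sinφ1·cosφ2·cosΔλ=0.27005098; θ=atan2(y, x)=69.8201° ≈ 69.8°
Leg 4: φ1=0.6751143, φ2=0.8528255, Δφ=0.1777112, Δλ=0.1993131 rad; a=sin²(Δφ/2)+cosφ1·cosφ2·sin²(Δλ/2)=0.0129579534; c=2·atan2(√a, √(1-a))=0.228160583; dist=6371·c=1453.611 ≈ 1453.6 km; running total=34622.8 km
Leg 4 bearing: y=sinΔλ·cosφ2=0.13025327, x=cosφ1·sinφ2-sinφ1·cosφ2·cosΔλ=0.18491691; θ=atan2(y, x)=35.1604° ≈ 35.2°
Leg 5: φ1=0.8528255, φ2=-0.5915287, Δφ=-1.4443542, Δλ=0.2805495 rad; a=sin²(Δφ/2)+cosφ1·cosφ2·sin²(Δλ/2)=0.4476221982; c=2·atan2(√a, √(1-a))=1.465848177; dist=6371·c=9338.919 ≈ 9338.9 km; running total=43961.7 km
Leg 5 bearing: y=sinΔλ·cosφ2=0.22983814, x=cosφ1·sinφ2-sinφ1·cosφ2·cosΔλ=-0.96757465; θ=atan2(y, x)=166.6376° ≈ 166.6°
Leg 6: φ1=-0.5915287, φ2=0.2560328, Δφ=0.8475616, Δλ=-0.6259972 rad; a=sin²(Δφ/2)+cosφ1·cosφ2·sin²(Δλ/2)=0.2452290275; c=2·atan2(√a, √(1-a))=1.036143967; dist=6371·c=6601.273 ≈ 6601.3 km; running total=50563.0 km
Leg 6 bearing: y=sinΔλ·cosφ2=-0.56680650, x=cosφ1·sinφ2-sinφ1·cosφ2·cosΔλ=0.64737732; θ=atan2(y, x)=-41.2035° <0 so +360° → 318.7965° ≈ 318.8°

Leg 1: dist=14226.1 km, bearing=307.8°
Leg 2: dist=13214.3 km, bearing=16.7°
Leg 3: dist=5728.8 km, bearing=69.8°
Leg 4: dist=1453.6 km, bearing=35.2°
Leg 5: dist=9338.9 km, bearing=166.6°
Leg 6: dist=6601.3 km, bearing=318.8°
Total: 50563.0 km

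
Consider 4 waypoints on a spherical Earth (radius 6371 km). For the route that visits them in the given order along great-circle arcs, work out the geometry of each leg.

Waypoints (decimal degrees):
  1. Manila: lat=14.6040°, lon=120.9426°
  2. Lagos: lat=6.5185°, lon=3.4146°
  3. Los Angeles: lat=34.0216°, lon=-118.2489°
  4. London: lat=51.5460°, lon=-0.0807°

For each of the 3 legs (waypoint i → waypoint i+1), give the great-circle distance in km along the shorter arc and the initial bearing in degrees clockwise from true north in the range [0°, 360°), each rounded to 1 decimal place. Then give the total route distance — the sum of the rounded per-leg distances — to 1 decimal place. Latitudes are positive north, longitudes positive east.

Leg 1: dist=12739.1 km, bearing=284.4°
Leg 2: dist=12413.6 km, bearing=310.6°
Leg 3: dist=8758.3 km, bearing=34.0°
Total: 33911.0 km

Leg 1: φ1=0.2548879, φ2=0.1137693, Δφ=-0.1411186, Δλ=-2.0512506 rad; a=sin²(Δφ/2)+cosφ1·cosφ2·sin²(Δλ/2)=0.7078673527; c=2·atan2(√a, √(1-a))=1.999546806; dist=6371·c=12739.113 ≈ 12739.1 km; running total=12739.1 km
Leg 1 bearing: y=sinΔλ·cosφ2=-0.88105223, x=cosφ1·sinφ2-sinφ1·cosφ2·cosΔλ=0.22563603; θ=atan2(y, x)=-75.6354° <0 so +360° → 284.3646° ≈ 284.4°
Leg 2: φ1=0.1137693, φ2=0.5937889, Δφ=0.4800196, Δλ=-2.1234287 rad; a=sin²(Δφ/2)+cosφ1·cosφ2·sin²(Δλ/2)=0.6843728318; c=2·atan2(√a, √(1-a))=1.948455555; dist=6371·c=12413.610 ≈ 12413.6 km; running total=25152.7 km
Leg 2 bearing: y=sinΔλ·cosφ2=-0.70545227, x=cosφ1·sinφ2-sinφ1·cosφ2·cosΔλ=0.60527987; θ=atan2(y, x)=-49.3703° <0 so +360° → 310.6297° ≈ 310.6°
Leg 3: φ1=0.5937889, φ2=0.8996474, Δφ=0.3058585, Δλ=2.0624242 rad; a=sin²(Δφ/2)+cosφ1·cosφ2·sin²(Δλ/2)=0.4025822253; c=2·atan2(√a, √(1-a))=1.374706543; dist=6371·c=8758.255 ≈ 8758.3 km; running total=33911.0 km
Leg 3 bearing: y=sinΔλ·cosφ2=0.54823340, x=cosφ1·sinφ2-sinφ1·cosφ2·cosΔλ=0.81331374; θ=atan2(y, x)=33.9829° ≈ 34.0°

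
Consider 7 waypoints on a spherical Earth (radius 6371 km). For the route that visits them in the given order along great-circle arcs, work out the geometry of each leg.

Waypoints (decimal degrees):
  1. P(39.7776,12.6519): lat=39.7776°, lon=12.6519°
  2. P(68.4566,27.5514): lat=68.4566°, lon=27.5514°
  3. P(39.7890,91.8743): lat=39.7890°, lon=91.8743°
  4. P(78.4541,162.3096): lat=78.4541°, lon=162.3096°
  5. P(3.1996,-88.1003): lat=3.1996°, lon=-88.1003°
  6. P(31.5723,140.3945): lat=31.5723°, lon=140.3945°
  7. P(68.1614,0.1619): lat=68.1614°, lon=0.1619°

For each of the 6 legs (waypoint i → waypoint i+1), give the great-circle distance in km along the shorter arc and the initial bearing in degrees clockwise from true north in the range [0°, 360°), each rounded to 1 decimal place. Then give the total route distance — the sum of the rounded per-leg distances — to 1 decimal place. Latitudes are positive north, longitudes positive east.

Leg 1: φ1=0.6942501, φ2=1.1947931, Δφ=0.5005430, Δλ=0.2600453 rad; a=sin²(Δφ/2)+cosφ1·cosφ2·sin²(Δλ/2)=0.0660831305; c=2·atan2(√a, √(1-a))=0.519970698; dist=6371·c=3312.733 ≈ 3312.7 km; running total=3312.7 km
Leg 1 bearing: y=sinΔλ·cosφ2=0.09441758, x=cosφ1·sinφ2-sinφ1·cosφ2·cosΔλ=0.48780111; θ=atan2(y, x)=10.9546° ≈ 11.0°
Leg 2: φ1=1.1947931, φ2=0.6944491, Δφ=-0.5003440, Δλ=1.1226464 rad; a=sin²(Δφ/2)+cosφ1·cosφ2·sin²(Δλ/2)=0.1412423490; c=2·atan2(√a, √(1-a))=0.770567780; dist=6371·c=4909.287 ≈ 4909.3 km; running total=8222.0 km
Leg 2 bearing: y=sinΔλ·cosφ2=0.69252648, x=cosφ1·sinφ2-sinφ1·cosφ2·cosΔλ=-0.07469180; θ=atan2(y, x)=96.1558° ≈ 96.2°
Leg 3: φ1=0.6944491, φ2=1.3692824, Δφ=0.6748333, Δλ=1.2293279 rad; a=sin²(Δφ/2)+cosφ1·cosφ2·sin²(Δλ/2)=0.1607424463; c=2·atan2(√a, √(1-a))=0.825056984; dist=6371·c=5256.438 ≈ 5256.4 km; running total=13478.4 km
Leg 3 bearing: y=sinΔλ·cosφ2=0.18859686, x=cosφ1·sinφ2-sinφ1·cosφ2·cosΔλ=0.70996371; θ=atan2(y, x)=14.8766° ≈ 14.9°
Leg 4: φ1=1.3692824, φ2=0.0558436, Δφ=-1.3134388, Δλ=-4.3704772 rad; a=sin²(Δφ/2)+cosφ1·cosφ2·sin²(Δλ/2)=0.5061596497; c=2·atan2(√a, √(1-a))=1.583115938; dist=6371·c=10086.032 ≈ 10086.0 km; running total=23564.4 km
Leg 4 bearing: y=sinΔλ·cosφ2=0.94064679, x=cosφ1·sinφ2-sinφ1·cosφ2·cosΔλ=0.33916346; θ=atan2(y, x)=70.1725° ≈ 70.2°
Leg 5: φ1=0.0558436, φ2=0.5510406, Δφ=0.4951970, Δλ=3.9879866 rad; a=sin²(Δφ/2)+cosφ1·cosφ2·sin²(Δλ/2)=0.7672469401; c=2·atan2(√a, √(1-a))=2.134705124; dist=6371·c=13600.206 ≈ 13600.2 km; running total=37164.6 km
Leg 5 bearing: y=sinΔλ·cosφ2=-0.63804418, x=cosφ1·sinφ2-sinφ1·cosφ2·cosΔλ=0.55427062; θ=atan2(y, x)=-49.0191° <0 so +360° → 310.9809° ≈ 311.0°
Leg 6: φ1=0.5510406, φ2=1.1896409, Δφ=0.6386003, Δλ=-2.4475206 rad; a=sin²(Δφ/2)+cosφ1·cosφ2·sin²(Δλ/2)=0.3788040820; c=2·atan2(√a, √(1-a))=1.325965875; dist=6371·c=8447.729 ≈ 8447.7 km; running total=45612.3 km
Leg 6 bearing: y=sinΔλ·cosφ2=-0.23795385, x=cosφ1·sinφ2-sinφ1·cosφ2·cosΔλ=0.94054461; θ=atan2(y, x)=-14.1977° <0 so +360° → 345.8023° ≈ 345.8°

Leg 1: dist=3312.7 km, bearing=11.0°
Leg 2: dist=4909.3 km, bearing=96.2°
Leg 3: dist=5256.4 km, bearing=14.9°
Leg 4: dist=10086.0 km, bearing=70.2°
Leg 5: dist=13600.2 km, bearing=311.0°
Leg 6: dist=8447.7 km, bearing=345.8°
Total: 45612.3 km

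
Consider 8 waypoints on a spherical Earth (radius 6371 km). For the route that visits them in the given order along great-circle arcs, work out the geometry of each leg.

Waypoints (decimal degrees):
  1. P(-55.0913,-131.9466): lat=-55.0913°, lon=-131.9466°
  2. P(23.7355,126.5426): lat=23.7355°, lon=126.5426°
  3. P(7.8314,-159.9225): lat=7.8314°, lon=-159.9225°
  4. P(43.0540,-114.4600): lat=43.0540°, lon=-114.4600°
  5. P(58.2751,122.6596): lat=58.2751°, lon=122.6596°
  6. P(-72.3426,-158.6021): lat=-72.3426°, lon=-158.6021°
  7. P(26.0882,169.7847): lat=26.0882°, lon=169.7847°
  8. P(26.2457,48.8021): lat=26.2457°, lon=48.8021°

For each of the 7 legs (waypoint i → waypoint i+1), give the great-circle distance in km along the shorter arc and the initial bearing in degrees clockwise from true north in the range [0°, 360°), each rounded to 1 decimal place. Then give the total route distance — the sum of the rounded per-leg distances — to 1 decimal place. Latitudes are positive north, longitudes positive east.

Leg 1: dist=12872.1 km, bearing=275.1°
Leg 2: dist=7986.8 km, bearing=89.3°
Leg 3: dist=5901.9 km, bearing=40.7°
Leg 4: dist=7578.6 km, bearing=331.6°
Leg 5: dist=15701.0 km, bearing=151.7°
Leg 6: dist=11206.2 km, bearing=331.4°
Leg 7: dist=11422.0 km, bearing=308.0°
Total: 72668.6 km

Leg 1: φ1=-0.9615246, φ2=0.4142626, Δφ=1.3757872, Δλ=4.5114876 rad; a=sin²(Δφ/2)+cosφ1·cosφ2·sin²(Δλ/2)=0.7173134653; c=2·atan2(√a, √(1-a))=2.020420322; dist=6371·c=12872.098 ≈ 12872.1 km; running total=12872.1 km
Leg 1 bearing: y=sinΔλ·cosφ2=-0.89700176, x=cosφ1·sinφ2-sinφ1·cosφ2·cosΔλ=0.08054358; θ=atan2(y, x)=-84.8691° <0 so +360° → 275.1309° ≈ 275.1°
Leg 2: φ1=0.4142626, φ2=0.1366837, Δφ=-0.2775789, Δλ=-4.9997592 rad; a=sin²(Δφ/2)+cosφ1·cosφ2·sin²(Δλ/2)=0.3440585041; c=2·atan2(√a, √(1-a))=1.253622092; dist=6371·c=7986.826 ≈ 7986.8 km; running total=20858.9 km
Leg 2 bearing: y=sinΔλ·cosφ2=0.95004833, x=cosφ1·sinφ2-sinφ1·cosφ2·cosΔλ=0.01171156; θ=atan2(y, x)=89.2937° ≈ 89.3°
Leg 3: φ1=0.1366837, φ2=0.7514341, Δφ=0.6147503, Δλ=0.7934703 rad; a=sin²(Δφ/2)+cosφ1·cosφ2·sin²(Δλ/2)=0.1996275763; c=2·atan2(√a, √(1-a))=0.926363833; dist=6371·c=5901.864 ≈ 5901.9 km; running total=26760.8 km
Leg 3 bearing: y=sinΔλ·cosφ2=0.52084435, x=cosφ1·sinφ2-sinφ1·cosφ2·cosΔλ=0.60648726; θ=atan2(y, x)=40.6556° ≈ 40.7°
Leg 4: φ1=0.7514341, φ2=1.0170924, Δφ=0.2656583, Δλ=4.1385177 rad; a=sin²(Δφ/2)+cosφ1·cosφ2·sin²(Δλ/2)=0.3139578965; c=2·atan2(√a, √(1-a))=1.189542883; dist=6371·c=7578.578 ≈ 7578.6 km; running total=34339.4 km
Leg 4 bearing: y=sinΔλ·cosφ2=-0.44160453, x=cosφ1·sinφ2-sinφ1·cosφ2·cosΔλ=0.81641827; θ=atan2(y, x)=-28.4092° <0 so +360° → 331.5908° ≈ 331.6°
Leg 5: φ1=1.0170924, φ2=-1.2626166, Δφ=-2.2797089, Δλ=-4.9089427 rad; a=sin²(Δφ/2)+cosφ1·cosφ2·sin²(Δλ/2)=0.8896802083; c=2·atan2(√a, √(1-a))=2.464440735; dist=6371·c=15700.952 ≈ 15701.0 km; running total=50040.4 km
Leg 5 bearing: y=sinΔλ·cosφ2=0.29748427, x=cosφ1·sinφ2-sinφ1·cosφ2·cosΔλ=-0.55145303; θ=atan2(y, x)=151.6551° ≈ 151.7°
Leg 6: φ1=-1.2626166, φ2=0.4553250, Δφ=1.7179415, Δλ=5.7314309 rad; a=sin²(Δφ/2)+cosφ1·cosφ2·sin²(Δλ/2)=0.5935202244; c=2·atan2(√a, √(1-a))=1.758944885; dist=6371·c=11206.238 ≈ 11206.2 km; running total=61246.6 km
Leg 6 bearing: y=sinΔλ·cosφ2=-0.47077748, x=cosφ1·sinφ2-sinφ1·cosφ2·cosΔλ=0.86219745; θ=atan2(y, x)=-28.6354° <0 so +360° → 331.3646° ≈ 331.4°
Leg 7: φ1=0.4553250, φ2=0.4580739, Δφ=0.0027489, Δλ=-2.1115447 rad; a=sin²(Δφ/2)+cosφ1·cosφ2·sin²(Δλ/2)=0.6100994577; c=2·atan2(√a, √(1-a))=1.792814713; dist=6371·c=11422.023 ≈ 11422.0 km; running total=72668.6 km
Leg 7 bearing: y=sinΔλ·cosφ2=-0.76893869, x=cosφ1·sinφ2-sinφ1·cosφ2·cosΔλ=0.60020474; θ=atan2(y, x)=-52.0257° <0 so +360° → 307.9743° ≈ 308.0°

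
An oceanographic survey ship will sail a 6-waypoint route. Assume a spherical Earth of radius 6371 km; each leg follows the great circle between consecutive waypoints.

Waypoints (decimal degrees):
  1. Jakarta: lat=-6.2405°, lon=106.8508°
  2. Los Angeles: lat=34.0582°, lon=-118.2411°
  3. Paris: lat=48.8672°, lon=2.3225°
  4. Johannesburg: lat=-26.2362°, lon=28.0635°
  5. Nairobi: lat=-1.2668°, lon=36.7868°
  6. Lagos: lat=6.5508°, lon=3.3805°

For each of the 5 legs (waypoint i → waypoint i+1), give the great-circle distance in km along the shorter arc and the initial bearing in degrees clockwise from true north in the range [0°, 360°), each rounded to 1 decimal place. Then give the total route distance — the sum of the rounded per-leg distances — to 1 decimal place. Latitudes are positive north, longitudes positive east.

Leg 1: dist=14451.2 km, bearing=50.0°
Leg 2: dist=9082.4 km, bearing=34.9°
Leg 3: dist=8734.3 km, bearing=156.6°
Leg 4: dist=2929.1 km, bearing=20.0°
Leg 5: dist=3808.2 km, bearing=283.6°
Total: 39005.2 km

Leg 1: φ1=-0.1089173, φ2=0.5944277, Δφ=0.7033450, Δλ=-3.9285948 rad; a=sin²(Δφ/2)+cosφ1·cosφ2·sin²(Δλ/2)=0.8211434657; c=2·atan2(√a, √(1-a))=2.268274618; dist=6371·c=14451.178 ≈ 14451.2 km; running total=14451.2 km
Leg 1 bearing: y=sinΔλ·cosφ2=0.58675501, x=cosφ1·sinφ2-sinφ1·cosφ2·cosΔλ=0.49313898; θ=atan2(y, x)=49.9546° ≈ 50.0°
Leg 2: φ1=0.5944277, φ2=0.8528935, Δφ=0.2584658, Δλ=2.1042318 rad; a=sin²(Δφ/2)+cosφ1·cosφ2·sin²(Δλ/2)=0.4276523046; c=2·atan2(√a, √(1-a))=1.425591210; dist=6371·c=9082.442 ≈ 9082.4 km; running total=23533.6 km
Leg 2 bearing: y=sinΔλ·cosφ2=0.56641434, x=cosφ1·sinφ2-sinφ1·cosφ2·cosΔλ=0.81131870; θ=atan2(y, x)=34.9204° ≈ 34.9°
Leg 3: φ1=0.8528935, φ2=-0.4579081, Δφ=-1.3108016, Δλ=0.4492652 rad; a=sin²(Δφ/2)+cosφ1·cosφ2·sin²(Δλ/2)=0.4007380930; c=2·atan2(√a, √(1-a))=1.370944801; dist=6371·c=8734.289 ≈ 8734.3 km; running total=32267.9 km
Leg 3 bearing: y=sinΔλ·cosφ2=0.38956147, x=cosφ1·sinφ2-sinφ1·cosφ2·cosΔλ=-0.89934985; θ=atan2(y, x)=156.5797° ≈ 156.6°
Leg 4: φ1=-0.4579081, φ2=-0.0221098, Δφ=0.4357982, Δλ=0.1522503 rad; a=sin²(Δφ/2)+cosφ1·cosφ2·sin²(Δλ/2)=0.0519200456; c=2·atan2(√a, √(1-a))=0.459757995; dist=6371·c=2929.118 ≈ 2929.1 km; running total=35197.0 km
Leg 4 bearing: y=sinΔλ·cosφ2=0.15162572, x=cosφ1·sinφ2-sinφ1·cosφ2·cosΔλ=0.41702165; θ=atan2(y, x)=19.9809° ≈ 20.0°
Leg 5: φ1=-0.0221098, φ2=0.1143330, Δφ=0.1364429, Δλ=-0.5830499 rad; a=sin²(Δφ/2)+cosφ1·cosφ2·sin²(Δλ/2)=0.0866938957; c=2·atan2(√a, √(1-a))=0.597735361; dist=6371·c=3808.172 ≈ 3808.2 km; running total=39005.2 km
Leg 5 bearing: y=sinΔλ·cosφ2=-0.54697790, x=cosφ1·sinφ2-sinφ1·cosφ2·cosΔλ=0.13239122; θ=atan2(y, x)=-76.3937° <0 so +360° → 283.6063° ≈ 283.6°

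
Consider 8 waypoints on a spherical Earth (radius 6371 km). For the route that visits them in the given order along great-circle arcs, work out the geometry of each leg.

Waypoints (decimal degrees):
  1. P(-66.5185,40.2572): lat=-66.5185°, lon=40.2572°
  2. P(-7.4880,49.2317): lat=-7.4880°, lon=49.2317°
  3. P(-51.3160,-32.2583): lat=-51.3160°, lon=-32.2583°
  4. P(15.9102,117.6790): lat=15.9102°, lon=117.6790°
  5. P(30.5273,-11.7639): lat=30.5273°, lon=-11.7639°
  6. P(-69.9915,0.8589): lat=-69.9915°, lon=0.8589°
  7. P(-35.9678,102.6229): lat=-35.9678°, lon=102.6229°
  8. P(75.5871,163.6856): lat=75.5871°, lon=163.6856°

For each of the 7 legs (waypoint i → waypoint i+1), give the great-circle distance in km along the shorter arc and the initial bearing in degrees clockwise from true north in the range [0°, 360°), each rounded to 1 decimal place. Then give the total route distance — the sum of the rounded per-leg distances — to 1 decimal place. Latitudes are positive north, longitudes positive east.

Leg 1: dist=6599.8 km, bearing=10.4°
Leg 2: dist=8767.4 km, bearing=219.1°
Leg 3: dist=15260.5 km, bearing=134.8°
Leg 4: dist=12539.5 km, bearing=313.8°
Leg 5: dist=11223.4 km, bearing=175.6°
Leg 6: dist=6705.3 km, bearing=114.2°
Leg 7: dist=13134.7 km, bearing=14.3°
Total: 74230.6 km

Leg 1: φ1=-1.1609668, φ2=-0.1306903, Δφ=1.0302766, Δλ=0.1566346 rad; a=sin²(Δφ/2)+cosφ1·cosφ2·sin²(Δλ/2)=0.2451273033; c=2·atan2(√a, √(1-a))=1.035907505; dist=6371·c=6599.767 ≈ 6599.8 km; running total=6599.8 km
Leg 1 bearing: y=sinΔλ·cosφ2=0.15466457, x=cosφ1·sinφ2-sinφ1·cosφ2·cosΔλ=0.84630875; θ=atan2(y, x)=10.3566° ≈ 10.4°
Leg 2: φ1=-0.1306903, φ2=-0.8956332, Δφ=-0.7649429, Δλ=-1.4222688 rad; a=sin²(Δφ/2)+cosφ1·cosφ2·sin²(Δλ/2)=0.4032845185; c=2·atan2(√a, √(1-a))=1.376138370; dist=6371·c=8767.378 ≈ 8767.4 km; running total=15367.2 km
Leg 2 bearing: y=sinΔλ·cosφ2=-0.61814320, x=cosφ1·sinφ2-sinφ1·cosφ2·cosΔλ=-0.76189464; θ=atan2(y, x)=-140.9468° <0 so +360° → 219.0532° ≈ 219.1°
Leg 3: φ1=-0.8956332, φ2=0.2776854, Δφ=1.1733185, Δλ=2.6168996 rad; a=sin²(Δφ/2)+cosφ1·cosφ2·sin²(Δλ/2)=0.8671051451; c=2·atan2(√a, √(1-a))=2.395299093; dist=6371·c=15260.451 ≈ 15260.5 km; running total=30627.7 km
Leg 3 bearing: y=sinΔλ·cosφ2=0.48175738, x=cosφ1·sinφ2-sinφ1·cosφ2·cosΔλ=-0.47837755; θ=atan2(y, x)=134.7983° ≈ 134.8°
Leg 4: φ1=0.2776854, φ2=0.5328019, Δφ=0.2551165, Δλ=-2.2592048 rad; a=sin²(Δφ/2)+cosφ1·cosφ2·sin²(Δλ/2)=0.6935195517; c=2·atan2(√a, √(1-a))=1.968214583; dist=6371·c=12539.495 ≈ 12539.5 km; running total=43167.2 km
Leg 4 bearing: y=sinΔλ·cosφ2=-0.66521327, x=cosφ1·sinφ2-sinφ1·cosφ2·cosΔλ=0.63850766; θ=atan2(y, x)=-46.1735° <0 so +360° → 313.8265° ≈ 313.8°
Leg 5: φ1=0.5328019, φ2=-1.2215821, Δφ=-1.7543840, Δλ=0.2203094 rad; a=sin²(Δφ/2)+cosφ1·cosφ2·sin²(Δλ/2)=0.5948409242; c=2·atan2(√a, √(1-a))=1.761634429; dist=6371·c=11223.373 ≈ 11223.4 km; running total=54390.6 km
Leg 5 bearing: y=sinΔλ·cosφ2=0.07477266, x=cosφ1·sinφ2-sinφ1·cosφ2·cosΔλ=-0.97899430; θ=atan2(y, x)=175.6324° ≈ 175.6°
Leg 6: φ1=-1.2215821, φ2=-0.6277565, Δφ=0.5938256, Δλ=1.7761169 rad; a=sin²(Δφ/2)+cosφ1·cosφ2·sin²(Δλ/2)=0.2522897950; c=2·atan2(√a, √(1-a))=1.052477583; dist=6371·c=6705.335 ≈ 6705.3 km; running total=61095.9 km
Leg 6 bearing: y=sinΔλ·cosφ2=0.79234742, x=cosφ1·sinφ2-sinφ1·cosφ2·cosΔλ=-0.35601150; θ=atan2(y, x)=114.1950° ≈ 114.2°
Leg 7: φ1=-0.6277565, φ2=1.3192438, Δφ=1.9470003, Δλ=1.0657452 rad; a=sin²(Δφ/2)+cosφ1·cosφ2·sin²(Δλ/2)=0.7356860342; c=2·atan2(√a, √(1-a))=2.061642208; dist=6371·c=13134.723 ≈ 13134.7 km; running total=74230.6 km
Leg 7 bearing: y=sinΔλ·cosφ2=0.21783173, x=cosφ1·sinφ2-sinφ1·cosφ2·cosΔλ=0.85460968; θ=atan2(y, x)=14.2997° ≈ 14.3°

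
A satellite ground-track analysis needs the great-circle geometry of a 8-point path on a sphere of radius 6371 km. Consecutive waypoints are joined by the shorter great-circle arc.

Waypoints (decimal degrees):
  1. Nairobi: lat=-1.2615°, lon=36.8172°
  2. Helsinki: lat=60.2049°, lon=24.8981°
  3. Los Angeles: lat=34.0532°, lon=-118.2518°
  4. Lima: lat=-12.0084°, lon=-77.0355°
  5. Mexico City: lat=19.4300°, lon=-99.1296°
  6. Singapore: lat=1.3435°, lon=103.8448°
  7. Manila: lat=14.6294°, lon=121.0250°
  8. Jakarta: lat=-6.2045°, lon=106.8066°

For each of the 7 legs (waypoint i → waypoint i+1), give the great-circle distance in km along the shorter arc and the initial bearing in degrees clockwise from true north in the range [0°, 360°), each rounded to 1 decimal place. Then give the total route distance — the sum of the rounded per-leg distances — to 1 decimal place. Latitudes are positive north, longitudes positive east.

Leg 1: dist=6912.2 km, bearing=353.3°
Leg 2: dist=9006.4 km, bearing=329.8°
Leg 3: dist=6722.4 km, bearing=132.2°
Leg 4: dist=4251.7 km, bearing=325.0°
Leg 5: dist=16605.8 km, bearing=310.1°
Leg 6: dist=2396.6 km, bearing=51.1°
Leg 7: dist=2797.3 km, bearing=215.1°
Total: 48692.4 km

Leg 1: φ1=-0.0220173, φ2=1.0507737, Δφ=1.0727911, Δλ=-0.2080275 rad; a=sin²(Δφ/2)+cosφ1·cosφ2·sin²(Δλ/2)=0.2665182118; c=2·atan2(√a, √(1-a))=1.084942469; dist=6371·c=6912.168 ≈ 6912.2 km; running total=6912.2 km
Leg 1 bearing: y=sinΔλ·cosφ2=-0.10262489, x=cosφ1·sinφ2-sinφ1·cosφ2·cosΔλ=0.87830129; θ=atan2(y, x)=-6.6645° <0 so +360° → 353.3355° ≈ 353.3°
Leg 2: φ1=1.0507737, φ2=0.5943405, Δφ=-0.4564333, Δλ=-2.4984371 rad; a=sin²(Δφ/2)+cosφ1·cosφ2·sin²(Δλ/2)=0.4217488916; c=2·atan2(√a, √(1-a))=1.413648098; dist=6371·c=9006.352 ≈ 9006.4 km; running total=15918.6 km
Leg 2 bearing: y=sinΔλ·cosφ2=-0.49688174, x=cosφ1·sinφ2-sinφ1·cosφ2·cosΔλ=0.85358983; θ=atan2(y, x)=-30.2040° <0 so +360° → 329.7960° ≈ 329.8°
Leg 3: φ1=0.5943405, φ2=-0.2095861, Δφ=-0.8039266, Δλ=0.7193601 rad; a=sin²(Δφ/2)+cosφ1·cosφ2·sin²(Δλ/2)=0.2534535935; c=2·atan2(√a, √(1-a))=1.055155088; dist=6371·c=6722.393 ≈ 6722.4 km; running total=22641.0 km
Leg 3 bearing: y=sinΔλ·cosφ2=0.64448477, x=cosφ1·sinφ2-sinφ1·cosφ2·cosΔλ=-0.58437903; θ=atan2(y, x)=132.1998° ≈ 132.2°
Leg 4: φ1=-0.2095861, φ2=0.3391175, Δφ=0.5487036, Δλ=-0.3856148 rad; a=sin²(Δφ/2)+cosφ1·cosφ2·sin²(Δλ/2)=0.1072668592; c=2·atan2(√a, √(1-a))=0.667347161; dist=6371·c=4251.669 ≈ 4251.7 km; running total=26892.7 km
Leg 4 bearing: y=sinΔλ·cosφ2=-0.35470779, x=cosφ1·sinφ2-sinφ1·cosφ2·cosΔλ=0.50717364; θ=atan2(y, x)=-34.9682° <0 so +360° → 325.0318° ≈ 325.0°
Leg 5: φ1=0.3391175, φ2=0.0234485, Δφ=-0.3156690, Δλ=3.5425716 rad; a=sin²(Δφ/2)+cosφ1·cosφ2·sin²(Δλ/2)=0.9301035725; c=2·atan2(√a, √(1-a))=2.606472071; dist=6371·c=16605.834 ≈ 16605.8 km; running total=43498.5 km
Leg 5 bearing: y=sinΔλ·cosφ2=-0.39021250, x=cosφ1·sinφ2-sinφ1·cosφ2·cosΔλ=0.32829540; θ=atan2(y, x)=-49.9253° <0 so +360° → 310.0747° ≈ 310.1°
Leg 6: φ1=0.0234485, φ2=0.2553312, Δφ=0.2318827, Δλ=0.2998511 rad; a=sin²(Δφ/2)+cosφ1·cosφ2·sin²(Δλ/2)=0.0349628014; c=2·atan2(√a, √(1-a))=0.376181022; dist=6371·c=2396.649 ≈ 2396.6 km; running total=45895.1 km
Leg 6 bearing: y=sinΔλ·cosφ2=0.28580167, x=cosφ1·sinφ2-sinφ1·cosφ2·cosΔλ=0.23082249; θ=atan2(y, x)=51.0746° ≈ 51.1°
Leg 7: φ1=0.2553312, φ2=-0.1082890, Δφ=-0.3636202, Δλ=-0.2481579 rad; a=sin²(Δφ/2)+cosφ1·cosφ2·sin²(Δλ/2)=0.0474256525; c=2·atan2(√a, √(1-a))=0.439066943; dist=6371·c=2797.295 ≈ 2797.3 km; running total=48692.4 km
Leg 7 bearing: y=sinΔλ·cosφ2=-0.24417998, x=cosφ1·sinφ2-sinφ1·cosφ2·cosΔλ=-0.34796835; θ=atan2(y, x)=-144.9415° <0 so +360° → 215.0585° ≈ 215.1°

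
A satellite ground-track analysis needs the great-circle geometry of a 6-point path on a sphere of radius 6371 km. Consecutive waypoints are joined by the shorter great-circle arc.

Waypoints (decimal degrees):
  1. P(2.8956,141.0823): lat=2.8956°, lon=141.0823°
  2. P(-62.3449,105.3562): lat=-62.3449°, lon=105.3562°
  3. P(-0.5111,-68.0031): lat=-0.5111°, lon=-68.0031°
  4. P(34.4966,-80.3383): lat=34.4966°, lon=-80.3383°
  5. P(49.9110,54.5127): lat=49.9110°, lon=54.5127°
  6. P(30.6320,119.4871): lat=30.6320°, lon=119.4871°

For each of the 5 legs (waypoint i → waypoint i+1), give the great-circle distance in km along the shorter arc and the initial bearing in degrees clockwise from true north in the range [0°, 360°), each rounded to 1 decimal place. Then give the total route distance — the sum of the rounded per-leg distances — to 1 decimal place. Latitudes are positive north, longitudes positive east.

Leg 1: dist=7854.3 km, bearing=196.7°
Leg 2: dist=13003.5 km, bearing=187.5°
Leg 3: dist=4099.2 km, bearing=342.9°
Leg 4: dist=9631.6 km, bearing=27.2°
Leg 5: dist=5712.7 km, bearing=86.4°
Total: 40301.3 km

Leg 1: φ1=0.0505378, φ2=-1.0881238, Δφ=-1.1386615, Δλ=-0.6235381 rad; a=sin²(Δφ/2)+cosφ1·cosφ2·sin²(Δλ/2)=0.3342113303; c=2·atan2(√a, √(1-a))=1.232821318; dist=6371·c=7854.305 ≈ 7854.3 km; running total=7854.3 km
Leg 1 bearing: y=sinΔλ·cosφ2=-0.27102120, x=cosφ1·sinφ2-sinφ1·cosφ2·cosΔλ=-0.90366143; θ=atan2(y, x)=-163.3052° <0 so +360° → 196.6948° ≈ 196.7°
Leg 2: φ1=-1.0881238, φ2=-0.0089204, Δφ=1.0792034, Δλ=-3.0256906 rad; a=sin²(Δφ/2)+cosφ1·cosφ2·sin²(Δλ/2)=0.7265572506; c=2·atan2(√a, √(1-a))=2.041052315; dist=6371·c=13003.544 ≈ 13003.5 km; running total=20857.8 km
Leg 2 bearing: y=sinΔλ·cosφ2=-0.11563816, x=cosφ1·sinφ2-sinφ1·cosφ2·cosΔλ=-0.88392028; θ=atan2(y, x)=-172.5467° <0 so +360° → 187.4533° ≈ 187.5°
Leg 3: φ1=-0.0089204, φ2=0.6020793, Δφ=0.6109996, Δλ=-0.2152899 rad; a=sin²(Δφ/2)+cosφ1·cosφ2·sin²(Δλ/2)=0.0999752095; c=2·atan2(√a, √(1-a))=0.643418469; dist=6371·c=4099.219 ≈ 4099.2 km; running total=24957.0 km
Leg 3 bearing: y=sinΔλ·cosφ2=-0.17606575, x=cosφ1·sinφ2-sinφ1·cosφ2·cosΔλ=0.57351680; θ=atan2(y, x)=-17.0661° <0 so +360° → 342.9339° ≈ 342.9°
Leg 4: φ1=0.6020793, φ2=0.8711113, Δφ=0.2690320, Δλ=2.3535939 rad; a=sin²(Δφ/2)+cosφ1·cosφ2·sin²(Δλ/2)=0.4705117932; c=2·atan2(√a, √(1-a))=1.511785671; dist=6371·c=9631.587 ≈ 9631.6 km; running total=34588.6 km
Leg 4 bearing: y=sinΔλ·cosφ2=0.45654298, x=cosφ1·sinφ2-sinφ1·cosφ2·cosΔλ=0.88774450; θ=atan2(y, x)=27.2155° ≈ 27.2°
Leg 5: φ1=0.8711113, φ2=0.5346293, Δφ=-0.3364820, Δλ=1.1340172 rad; a=sin²(Δφ/2)+cosφ1·cosφ2·sin²(Δλ/2)=0.1878946581; c=2·atan2(√a, √(1-a))=0.896675519; dist=6371·c=5712.720 ≈ 5712.7 km; running total=40301.3 km
Leg 5 bearing: y=sinΔλ·cosφ2=0.77967686, x=cosφ1·sinφ2-sinφ1·cosφ2·cosΔλ=0.04964895; θ=atan2(y, x)=86.3564° ≈ 86.4°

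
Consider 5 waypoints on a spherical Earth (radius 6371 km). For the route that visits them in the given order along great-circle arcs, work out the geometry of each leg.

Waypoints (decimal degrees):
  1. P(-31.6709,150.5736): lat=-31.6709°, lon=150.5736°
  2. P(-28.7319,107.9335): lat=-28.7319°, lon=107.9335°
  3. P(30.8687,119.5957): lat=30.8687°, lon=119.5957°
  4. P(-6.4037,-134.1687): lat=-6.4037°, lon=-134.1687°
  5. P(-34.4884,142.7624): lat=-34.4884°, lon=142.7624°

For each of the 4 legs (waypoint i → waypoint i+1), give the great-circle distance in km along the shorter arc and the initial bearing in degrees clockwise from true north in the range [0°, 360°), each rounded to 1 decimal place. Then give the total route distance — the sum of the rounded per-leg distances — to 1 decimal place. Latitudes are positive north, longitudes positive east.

Leg 1: dist=4085.0 km, bearing=263.2°
Leg 2: dist=6741.5 km, bearing=11.5°
Leg 3: dist=11920.1 km, bearing=87.2°
Leg 4: dist=8970.9 km, bearing=236.0°
Total: 31717.5 km

Leg 1: φ1=-0.5527615, φ2=-0.5014663, Δφ=0.0512952, Δλ=-0.7442101 rad; a=sin²(Δφ/2)+cosφ1·cosφ2·sin²(Δλ/2)=0.0993088140; c=2·atan2(√a, √(1-a))=0.641193604; dist=6371·c=4085.044 ≈ 4085.0 km; running total=4085.0 km
Leg 1 bearing: y=sinΔλ·cosφ2=-0.59398969, x=cosφ1·sinφ2-sinφ1·cosφ2·cosΔλ=-0.07044527; θ=atan2(y, x)=-96.7635° <0 so +360° → 263.2365° ≈ 263.2°
Leg 2: φ1=-0.5014663, φ2=0.5387605, Δφ=1.0402267, Δλ=0.2035438 rad; a=sin²(Δφ/2)+cosφ1·cosφ2·sin²(Δλ/2)=0.2547564948; c=2·atan2(√a, √(1-a))=1.058147810; dist=6371·c=6741.460 ≈ 6741.5 km; running total=10826.5 km
Leg 2 bearing: y=sinΔλ·cosφ2=0.17350697, x=cosφ1·sinφ2-sinφ1·cosφ2·cosΔλ=0.85400107; θ=atan2(y, x)=11.4844° ≈ 11.5°
Leg 3: φ1=0.5387605, φ2=-0.1117656, Δφ=-0.6505261, Δλ=-4.4290243 rad; a=sin²(Δφ/2)+cosφ1·cosφ2·sin²(Δλ/2)=0.6478550253; c=2·atan2(√a, √(1-a))=1.870995052; dist=6371·c=11920.109 ≈ 11920.1 km; running total=22746.6 km
Leg 3 bearing: y=sinΔλ·cosφ2=0.95412969, x=cosφ1·sinφ2-sinφ1·cosφ2·cosΔλ=0.04681981; θ=atan2(y, x)=87.1907° ≈ 87.2°
Leg 4: φ1=-0.1117656, φ2=-0.6019361, Δφ=-0.4901705, Δλ=4.8333595 rad; a=sin²(Δφ/2)+cosφ1·cosφ2·sin²(Δλ/2)=0.4190001642; c=2·atan2(√a, √(1-a))=1.408079570; dist=6371·c=8970.875 ≈ 8970.9 km; running total=31717.5 km
Leg 4 bearing: y=sinΔλ·cosφ2=-0.81821728, x=cosφ1·sinφ2-sinφ1·cosφ2·cosΔλ=-0.55161271; θ=atan2(y, x)=-123.9864° <0 so +360° → 236.0136° ≈ 236.0°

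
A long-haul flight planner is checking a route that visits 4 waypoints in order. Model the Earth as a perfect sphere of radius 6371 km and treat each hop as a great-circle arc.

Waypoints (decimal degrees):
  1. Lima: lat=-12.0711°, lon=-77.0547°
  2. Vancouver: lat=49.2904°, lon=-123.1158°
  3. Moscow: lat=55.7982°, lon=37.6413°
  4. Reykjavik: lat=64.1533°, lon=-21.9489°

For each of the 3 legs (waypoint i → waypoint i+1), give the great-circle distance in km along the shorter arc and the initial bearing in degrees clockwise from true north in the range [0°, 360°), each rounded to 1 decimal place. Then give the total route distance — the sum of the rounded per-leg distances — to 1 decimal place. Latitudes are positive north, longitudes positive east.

Leg 1: dist=8172.6 km, bearing=330.7°
Leg 2: dist=8194.2 km, bearing=11.1°
Leg 3: dist=3305.8 km, bearing=310.7°
Total: 19672.6 km

Leg 1: φ1=-0.2106804, φ2=0.8602798, Δφ=1.0709602, Δλ=-0.8039179 rad; a=sin²(Δφ/2)+cosφ1·cosφ2·sin²(Δλ/2)=0.3579779507; c=2·atan2(√a, √(1-a))=1.282787011; dist=6371·c=8172.636 ≈ 8172.6 km; running total=8172.6 km
Leg 1 bearing: y=sinΔλ·cosφ2=-0.46965459, x=cosφ1·sinφ2-sinφ1·cosφ2·cosΔλ=0.83590879; θ=atan2(y, x)=-29.3294° <0 so +360° → 330.6706° ≈ 330.7°
Leg 2: φ1=0.8602798, φ2=0.9738623, Δφ=0.1135825, Δλ=2.8057407 rad; a=sin²(Δφ/2)+cosφ1·cosφ2·sin²(Δλ/2)=0.3596021869; c=2·atan2(√a, √(1-a))=1.286173340; dist=6371·c=8194.210 ≈ 8194.2 km; running total=16366.8 km
Leg 2 bearing: y=sinΔλ·cosφ2=0.18525644, x=cosφ1·sinφ2-sinφ1·cosφ2·cosΔλ=0.94171857; θ=atan2(y, x)=11.1292° ≈ 11.1°
Leg 3: φ1=0.9738623, φ2=1.1196863, Δφ=0.1458240, Δλ=-1.0400452 rad; a=sin²(Δφ/2)+cosφ1·cosφ2·sin²(Δλ/2)=0.0658143245; c=2·atan2(√a, √(1-a))=0.518887642; dist=6371·c=3305.833 ≈ 3305.8 km; running total=19672.6 km
Leg 3 bearing: y=sinΔλ·cosφ2=-0.37598784, x=cosφ1·sinφ2-sinφ1·cosφ2·cosΔλ=0.32336410; θ=atan2(y, x)=-49.3032° <0 so +360° → 310.6968° ≈ 310.7°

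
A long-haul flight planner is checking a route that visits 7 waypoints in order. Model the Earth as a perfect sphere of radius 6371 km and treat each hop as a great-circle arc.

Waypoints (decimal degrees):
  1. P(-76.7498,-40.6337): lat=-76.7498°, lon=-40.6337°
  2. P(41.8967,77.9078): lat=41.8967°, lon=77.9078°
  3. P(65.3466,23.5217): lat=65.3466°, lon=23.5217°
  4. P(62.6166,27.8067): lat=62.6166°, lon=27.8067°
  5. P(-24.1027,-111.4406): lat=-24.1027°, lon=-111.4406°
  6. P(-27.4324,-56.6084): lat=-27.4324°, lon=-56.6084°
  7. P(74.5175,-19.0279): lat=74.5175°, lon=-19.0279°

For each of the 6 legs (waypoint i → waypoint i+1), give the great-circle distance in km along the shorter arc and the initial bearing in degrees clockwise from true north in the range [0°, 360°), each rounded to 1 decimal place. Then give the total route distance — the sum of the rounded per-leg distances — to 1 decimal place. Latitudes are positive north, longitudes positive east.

Leg 1: dist=15235.3 km, bearing=106.5°
Leg 2: dist=4228.4 km, bearing=326.6°
Leg 3: dist=368.4 km, bearing=143.5°
Leg 4: dist=14777.3 km, bearing=305.6°
Leg 5: dist=5459.4 km, bearing=106.3°
Leg 6: dist=11658.3 km, bearing=9.7°
Total: 51727.1 km

Leg 1: φ1=-1.3395367, φ2=0.7312354, Δφ=2.0707721, Δλ=2.0689395 rad; a=sin²(Δφ/2)+cosφ1·cosφ2·sin²(Δλ/2)=0.8657638488; c=2·atan2(√a, √(1-a))=2.391356237; dist=6371·c=15235.331 ≈ 15235.3 km; running total=15235.3 km
Leg 1 bearing: y=sinΔλ·cosφ2=0.65389010, x=cosφ1·sinφ2-sinφ1·cosφ2·cosΔλ=-0.19311905; θ=atan2(y, x)=106.4539° ≈ 106.5°
Leg 2: φ1=0.7312354, φ2=1.1405133, Δφ=0.4092780, Δλ=-0.9492165 rad; a=sin²(Δφ/2)+cosφ1·cosφ2·sin²(Δλ/2)=0.1061383449; c=2·atan2(√a, √(1-a))=0.663691862; dist=6371·c=4228.381 ≈ 4228.4 km; running total=19463.7 km
Leg 2 bearing: y=sinΔλ·cosφ2=-0.33910820, x=cosφ1·sinφ2-sinφ1·cosφ2·cosΔλ=0.51429332; θ=atan2(y, x)=-33.3996° <0 so +360° → 326.6004° ≈ 326.6°
Leg 3: φ1=1.1405133, φ2=1.0928658, Δφ=-0.0476475, Δλ=0.0747874 rad; a=sin²(Δφ/2)+cosφ1·cosφ2·sin²(Δλ/2)=0.0008356067; c=2·atan2(√a, √(1-a))=0.057821780; dist=6371·c=368.383 ≈ 368.4 km; running total=19832.1 km
Leg 3 bearing: y=sinΔλ·cosφ2=0.03436583, x=cosφ1·sinφ2-sinφ1·cosφ2·cosΔλ=-0.04646099; θ=atan2(y, x)=143.5108° ≈ 143.5°
Leg 4: φ1=1.0928658, φ2=-0.4206715, Δφ=-1.5135373, Δλ=-2.4303239 rad; a=sin²(Δφ/2)+cosφ1·cosφ2·sin²(Δλ/2)=0.8403298460; c=2·atan2(√a, √(1-a))=2.319459066; dist=6371·c=14777.274 ≈ 14777.3 km; running total=34609.4 km
Leg 4 bearing: y=sinΔλ·cosφ2=-0.59588144, x=cosφ1·sinφ2-sinφ1·cosφ2·cosΔλ=0.42617801; θ=atan2(y, x)=-54.4274° <0 so +360° → 305.5726° ≈ 305.6°
Leg 5: φ1=-0.4206715, φ2=-0.4787857, Δφ=-0.0581142, Δλ=0.9570024 rad; a=sin²(Δφ/2)+cosφ1·cosφ2·sin²(Δλ/2)=0.1726117930; c=2·atan2(√a, √(1-a))=0.856909562; dist=6371·c=5459.371 ≈ 5459.4 km; running total=40068.8 km
Leg 5 bearing: y=sinΔλ·cosφ2=0.72554846, x=cosφ1·sinφ2-sinφ1·cosφ2·cosΔλ=-0.21177177; θ=atan2(y, x)=106.2714° ≈ 106.3°
Leg 6: φ1=-0.4787857, φ2=1.3005757, Δφ=1.7793614, Δλ=0.6559035 rad; a=sin²(Δφ/2)+cosφ1·cosφ2·sin²(Δλ/2)=0.6281097101; c=2·atan2(√a, √(1-a))=1.829905351; dist=6371·c=11658.327 ≈ 11658.3 km; running total=51727.1 km
Leg 6 bearing: y=sinΔλ·cosφ2=0.16280262, x=cosφ1·sinφ2-sinφ1·cosφ2·cosΔλ=0.95281001; θ=atan2(y, x)=9.6963° ≈ 9.7°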